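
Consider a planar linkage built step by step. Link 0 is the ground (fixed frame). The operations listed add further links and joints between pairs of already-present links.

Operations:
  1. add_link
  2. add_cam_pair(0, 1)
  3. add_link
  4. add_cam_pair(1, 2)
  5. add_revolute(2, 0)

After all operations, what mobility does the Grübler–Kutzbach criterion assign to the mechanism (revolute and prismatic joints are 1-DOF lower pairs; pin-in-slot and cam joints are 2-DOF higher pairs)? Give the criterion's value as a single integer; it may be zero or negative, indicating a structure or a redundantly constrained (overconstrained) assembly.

M = 2

[1;0;0] (link 0 is ground)
L+ [2;0;0]
C(0,1)∈J2 [2;0;1]
L+ [3;0;1]
C(1,2)∈J2 [3;0;2]
R(2,0)∈J1 [3;1;2]
mobility = 6 − 2 − 2 = 2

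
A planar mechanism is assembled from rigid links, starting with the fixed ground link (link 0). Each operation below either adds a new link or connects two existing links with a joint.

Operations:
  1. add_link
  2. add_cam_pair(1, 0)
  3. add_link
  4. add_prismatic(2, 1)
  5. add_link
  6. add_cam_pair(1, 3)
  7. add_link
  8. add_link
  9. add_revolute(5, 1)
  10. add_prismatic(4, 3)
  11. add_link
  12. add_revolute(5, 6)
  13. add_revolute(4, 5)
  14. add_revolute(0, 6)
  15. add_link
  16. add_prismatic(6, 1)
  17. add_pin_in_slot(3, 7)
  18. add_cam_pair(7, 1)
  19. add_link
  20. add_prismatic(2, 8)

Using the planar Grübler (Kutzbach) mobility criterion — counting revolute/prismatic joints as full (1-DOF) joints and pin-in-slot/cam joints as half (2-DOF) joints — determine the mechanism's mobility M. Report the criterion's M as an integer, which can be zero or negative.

M = 4

[1;0;0] (link 0 is ground)
L+ [2;0;0]
C(1,0)∈J2 [2;0;1]
L+ [3;0;1]
P(2,1)∈J1 [3;1;1]
L+ [4;1;1]
C(1,3)∈J2 [4;1;2]
L+ [5;1;2]
L+ [6;1;2]
R(5,1)∈J1 [6;2;2]
P(4,3)∈J1 [6;3;2]
L+ [7;3;2]
R(5,6)∈J1 [7;4;2]
R(4,5)∈J1 [7;5;2]
R(0,6)∈J1 [7;6;2]
L+ [8;6;2]
P(6,1)∈J1 [8;7;2]
PS(3,7)∈J2 [8;7;3]
C(7,1)∈J2 [8;7;4]
L+ [9;7;4]
P(2,8)∈J1 [9;8;4]
mobility = 24 − 16 − 4 = 4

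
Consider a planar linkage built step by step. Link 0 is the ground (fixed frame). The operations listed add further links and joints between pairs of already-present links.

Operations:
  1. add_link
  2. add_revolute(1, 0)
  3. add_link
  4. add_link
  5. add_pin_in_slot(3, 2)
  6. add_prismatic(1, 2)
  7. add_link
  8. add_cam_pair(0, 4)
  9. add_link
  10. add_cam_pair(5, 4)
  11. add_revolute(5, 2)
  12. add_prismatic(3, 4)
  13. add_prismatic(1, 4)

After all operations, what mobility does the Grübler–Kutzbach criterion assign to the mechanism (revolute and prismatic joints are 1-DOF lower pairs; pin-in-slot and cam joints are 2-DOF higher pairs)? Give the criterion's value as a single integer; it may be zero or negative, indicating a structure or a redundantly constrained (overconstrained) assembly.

[1;0;0] (link 0 is ground)
L+ [2;0;0]
R(1,0)∈J1 [2;1;0]
L+ [3;1;0]
L+ [4;1;0]
PS(3,2)∈J2 [4;1;1]
P(1,2)∈J1 [4;2;1]
L+ [5;2;1]
C(0,4)∈J2 [5;2;2]
L+ [6;2;2]
C(5,4)∈J2 [6;2;3]
R(5,2)∈J1 [6;3;3]
P(3,4)∈J1 [6;4;3]
P(1,4)∈J1 [6;5;3]
mobility = 15 − 10 − 3 = 2

M = 2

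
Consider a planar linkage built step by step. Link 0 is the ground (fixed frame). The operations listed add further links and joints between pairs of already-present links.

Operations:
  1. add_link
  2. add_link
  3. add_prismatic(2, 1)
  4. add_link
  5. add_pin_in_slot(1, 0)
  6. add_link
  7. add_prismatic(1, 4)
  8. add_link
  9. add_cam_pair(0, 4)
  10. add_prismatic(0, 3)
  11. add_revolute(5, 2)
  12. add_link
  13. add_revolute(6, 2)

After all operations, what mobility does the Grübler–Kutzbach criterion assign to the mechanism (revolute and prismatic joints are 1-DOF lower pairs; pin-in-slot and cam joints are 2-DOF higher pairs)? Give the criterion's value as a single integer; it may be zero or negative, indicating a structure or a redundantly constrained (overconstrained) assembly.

M = 6

L=1 J1=0 J2=0
add link → L=2 J1=0 J2=0
add link → L=3 J1=0 J2=0
P@2,1 dof=1 J1 → L=3 J1=1 J2=0
add link → L=4 J1=1 J2=0
PS@1,0 dof=2 J2 → L=4 J1=1 J2=1
add link → L=5 J1=1 J2=1
P@1,4 dof=1 J1 → L=5 J1=2 J2=1
add link → L=6 J1=2 J2=1
C@0,4 dof=2 J2 → L=6 J1=2 J2=2
P@0,3 dof=1 J1 → L=6 J1=3 J2=2
R@5,2 dof=1 J1 → L=6 J1=4 J2=2
add link → L=7 J1=4 J2=2
R@6,2 dof=1 J1 → L=7 J1=5 J2=2
M=3(L−1)−2J1−J2=3·6−2·5−2=6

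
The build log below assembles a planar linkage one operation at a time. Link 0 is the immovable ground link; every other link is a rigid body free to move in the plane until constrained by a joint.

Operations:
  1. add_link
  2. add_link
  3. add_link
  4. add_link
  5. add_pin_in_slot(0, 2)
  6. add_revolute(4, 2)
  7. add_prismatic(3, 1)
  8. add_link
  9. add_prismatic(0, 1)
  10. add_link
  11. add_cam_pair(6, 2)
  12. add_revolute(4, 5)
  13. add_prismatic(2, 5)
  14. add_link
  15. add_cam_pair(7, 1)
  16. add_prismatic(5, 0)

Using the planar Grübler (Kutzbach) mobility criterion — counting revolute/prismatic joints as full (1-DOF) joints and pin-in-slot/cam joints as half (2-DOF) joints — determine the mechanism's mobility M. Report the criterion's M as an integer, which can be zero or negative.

L=1 J1=0 J2=0
add link → L=2 J1=0 J2=0
add link → L=3 J1=0 J2=0
add link → L=4 J1=0 J2=0
add link → L=5 J1=0 J2=0
PS@0,2 dof=2 J2 → L=5 J1=0 J2=1
R@4,2 dof=1 J1 → L=5 J1=1 J2=1
P@3,1 dof=1 J1 → L=5 J1=2 J2=1
add link → L=6 J1=2 J2=1
P@0,1 dof=1 J1 → L=6 J1=3 J2=1
add link → L=7 J1=3 J2=1
C@6,2 dof=2 J2 → L=7 J1=3 J2=2
R@4,5 dof=1 J1 → L=7 J1=4 J2=2
P@2,5 dof=1 J1 → L=7 J1=5 J2=2
add link → L=8 J1=5 J2=2
C@7,1 dof=2 J2 → L=8 J1=5 J2=3
P@5,0 dof=1 J1 → L=8 J1=6 J2=3
M=3(L−1)−2J1−J2=3·7−2·6−3=6

M = 6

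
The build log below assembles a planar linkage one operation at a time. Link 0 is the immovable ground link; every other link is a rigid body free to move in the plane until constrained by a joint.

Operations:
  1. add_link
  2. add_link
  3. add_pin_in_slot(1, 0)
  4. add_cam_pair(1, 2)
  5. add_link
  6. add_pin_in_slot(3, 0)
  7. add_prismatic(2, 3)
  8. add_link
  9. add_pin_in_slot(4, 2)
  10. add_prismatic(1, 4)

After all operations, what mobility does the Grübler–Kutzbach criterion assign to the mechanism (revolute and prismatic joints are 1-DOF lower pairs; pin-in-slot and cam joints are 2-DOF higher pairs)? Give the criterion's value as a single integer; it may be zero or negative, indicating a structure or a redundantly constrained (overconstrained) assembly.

M = 4

L=1 J1=0 J2=0
add link → L=2 J1=0 J2=0
add link → L=3 J1=0 J2=0
PS@1,0 dof=2 J2 → L=3 J1=0 J2=1
C@1,2 dof=2 J2 → L=3 J1=0 J2=2
add link → L=4 J1=0 J2=2
PS@3,0 dof=2 J2 → L=4 J1=0 J2=3
P@2,3 dof=1 J1 → L=4 J1=1 J2=3
add link → L=5 J1=1 J2=3
PS@4,2 dof=2 J2 → L=5 J1=1 J2=4
P@1,4 dof=1 J1 → L=5 J1=2 J2=4
M=3(L−1)−2J1−J2=3·4−2·2−4=4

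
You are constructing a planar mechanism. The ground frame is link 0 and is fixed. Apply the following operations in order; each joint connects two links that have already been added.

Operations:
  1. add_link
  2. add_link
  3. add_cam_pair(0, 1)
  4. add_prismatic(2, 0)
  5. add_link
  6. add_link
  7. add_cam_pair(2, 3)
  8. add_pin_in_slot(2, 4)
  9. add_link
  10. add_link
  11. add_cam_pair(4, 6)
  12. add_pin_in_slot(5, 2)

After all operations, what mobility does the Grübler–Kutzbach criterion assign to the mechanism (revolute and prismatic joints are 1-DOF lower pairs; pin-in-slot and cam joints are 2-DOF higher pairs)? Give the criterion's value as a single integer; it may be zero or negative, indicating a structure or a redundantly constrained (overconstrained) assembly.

ground; <1,0,0>
#1 <2,0,0>
#2 <3,0,0>
C:0↔1 J2 <3,0,1>
P:2↔0 J1 <3,1,1>
#3 <4,1,1>
#4 <5,1,1>
C:2↔3 J2 <5,1,2>
PS:2↔4 J2 <5,1,3>
#5 <6,1,3>
#6 <7,1,3>
C:4↔6 J2 <7,1,4>
PS:5↔2 J2 <7,1,5>
3×6 − 2×1 − 1×5 = 11

M = 11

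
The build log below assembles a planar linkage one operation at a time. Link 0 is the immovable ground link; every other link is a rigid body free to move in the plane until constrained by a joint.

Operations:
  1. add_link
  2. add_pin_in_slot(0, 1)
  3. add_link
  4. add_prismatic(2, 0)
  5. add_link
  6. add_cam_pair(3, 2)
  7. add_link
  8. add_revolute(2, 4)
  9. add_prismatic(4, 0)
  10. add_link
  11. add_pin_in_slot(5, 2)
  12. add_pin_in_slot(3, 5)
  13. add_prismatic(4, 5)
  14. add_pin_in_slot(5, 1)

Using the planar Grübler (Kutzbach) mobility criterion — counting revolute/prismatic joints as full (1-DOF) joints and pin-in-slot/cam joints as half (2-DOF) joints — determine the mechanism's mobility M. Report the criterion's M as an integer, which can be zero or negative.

M = 2

ground; <1,0,0>
#1 <2,0,0>
PS:0↔1 J2 <2,0,1>
#2 <3,0,1>
P:2↔0 J1 <3,1,1>
#3 <4,1,1>
C:3↔2 J2 <4,1,2>
#4 <5,1,2>
R:2↔4 J1 <5,2,2>
P:4↔0 J1 <5,3,2>
#5 <6,3,2>
PS:5↔2 J2 <6,3,3>
PS:3↔5 J2 <6,3,4>
P:4↔5 J1 <6,4,4>
PS:5↔1 J2 <6,4,5>
3×5 − 2×4 − 1×5 = 2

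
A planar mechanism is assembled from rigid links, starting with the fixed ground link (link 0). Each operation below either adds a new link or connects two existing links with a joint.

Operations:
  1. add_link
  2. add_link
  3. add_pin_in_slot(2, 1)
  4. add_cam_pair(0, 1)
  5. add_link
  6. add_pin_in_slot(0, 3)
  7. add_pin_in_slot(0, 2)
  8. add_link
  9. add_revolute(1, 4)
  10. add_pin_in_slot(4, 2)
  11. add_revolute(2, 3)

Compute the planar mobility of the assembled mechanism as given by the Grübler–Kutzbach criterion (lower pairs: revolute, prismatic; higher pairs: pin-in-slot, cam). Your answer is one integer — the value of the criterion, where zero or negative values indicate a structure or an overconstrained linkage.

link 0 = ground. State L|J1|J2 = 1|0|0
+link1  2|0|0
+link2  3|0|0
PS(2,1) f=2→J2  3|0|1
C(0,1) f=2→J2  3|0|2
+link3  4|0|2
PS(0,3) f=2→J2  4|0|3
PS(0,2) f=2→J2  4|0|4
+link4  5|0|4
R(1,4) f=1→J1  5|1|4
PS(4,2) f=2→J2  5|1|5
R(2,3) f=1→J1  5|2|5
M = 3(5−1)−2·2−5 = 12−4−5 = 3

M = 3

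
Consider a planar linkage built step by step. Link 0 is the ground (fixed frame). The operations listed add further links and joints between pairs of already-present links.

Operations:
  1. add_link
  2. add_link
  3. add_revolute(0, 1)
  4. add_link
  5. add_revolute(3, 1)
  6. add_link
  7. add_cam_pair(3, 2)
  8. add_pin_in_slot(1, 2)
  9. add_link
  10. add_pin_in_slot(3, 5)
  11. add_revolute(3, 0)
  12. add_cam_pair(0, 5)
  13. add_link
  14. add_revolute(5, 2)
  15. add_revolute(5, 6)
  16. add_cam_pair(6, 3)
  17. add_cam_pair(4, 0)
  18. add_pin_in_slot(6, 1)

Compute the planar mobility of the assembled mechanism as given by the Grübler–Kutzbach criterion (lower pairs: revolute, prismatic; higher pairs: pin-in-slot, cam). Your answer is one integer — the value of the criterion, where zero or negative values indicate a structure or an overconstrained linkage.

L=1 J1=0 J2=0
add link → L=2 J1=0 J2=0
add link → L=3 J1=0 J2=0
R@0,1 dof=1 J1 → L=3 J1=1 J2=0
add link → L=4 J1=1 J2=0
R@3,1 dof=1 J1 → L=4 J1=2 J2=0
add link → L=5 J1=2 J2=0
C@3,2 dof=2 J2 → L=5 J1=2 J2=1
PS@1,2 dof=2 J2 → L=5 J1=2 J2=2
add link → L=6 J1=2 J2=2
PS@3,5 dof=2 J2 → L=6 J1=2 J2=3
R@3,0 dof=1 J1 → L=6 J1=3 J2=3
C@0,5 dof=2 J2 → L=6 J1=3 J2=4
add link → L=7 J1=3 J2=4
R@5,2 dof=1 J1 → L=7 J1=4 J2=4
R@5,6 dof=1 J1 → L=7 J1=5 J2=4
C@6,3 dof=2 J2 → L=7 J1=5 J2=5
C@4,0 dof=2 J2 → L=7 J1=5 J2=6
PS@6,1 dof=2 J2 → L=7 J1=5 J2=7
M=3(L−1)−2J1−J2=3·6−2·5−7=1

M = 1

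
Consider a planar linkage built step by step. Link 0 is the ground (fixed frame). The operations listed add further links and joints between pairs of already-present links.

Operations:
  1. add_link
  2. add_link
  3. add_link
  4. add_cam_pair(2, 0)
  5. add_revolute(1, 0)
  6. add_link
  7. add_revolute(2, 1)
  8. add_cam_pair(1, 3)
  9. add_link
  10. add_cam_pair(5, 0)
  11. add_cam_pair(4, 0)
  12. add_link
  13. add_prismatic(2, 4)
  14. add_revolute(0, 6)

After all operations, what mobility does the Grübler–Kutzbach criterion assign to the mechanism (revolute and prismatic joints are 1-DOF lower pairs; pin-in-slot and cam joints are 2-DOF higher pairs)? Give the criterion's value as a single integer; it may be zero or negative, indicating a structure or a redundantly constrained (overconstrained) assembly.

M = 6

(L,J1,J2)=(1,0,0); link0 fixed
link1: (2,0,0)
link2: (3,0,0)
link3: (4,0,0)
C 2-0 [J2]: (4,0,1)
R 1-0 [J1]: (4,1,1)
link4: (5,1,1)
R 2-1 [J1]: (5,2,1)
C 1-3 [J2]: (5,2,2)
link5: (6,2,2)
C 5-0 [J2]: (6,2,3)
C 4-0 [J2]: (6,2,4)
link6: (7,2,4)
P 2-4 [J1]: (7,3,4)
R 0-6 [J1]: (7,4,4)
Grübler: 3·6 − 2·4 − 4 = 6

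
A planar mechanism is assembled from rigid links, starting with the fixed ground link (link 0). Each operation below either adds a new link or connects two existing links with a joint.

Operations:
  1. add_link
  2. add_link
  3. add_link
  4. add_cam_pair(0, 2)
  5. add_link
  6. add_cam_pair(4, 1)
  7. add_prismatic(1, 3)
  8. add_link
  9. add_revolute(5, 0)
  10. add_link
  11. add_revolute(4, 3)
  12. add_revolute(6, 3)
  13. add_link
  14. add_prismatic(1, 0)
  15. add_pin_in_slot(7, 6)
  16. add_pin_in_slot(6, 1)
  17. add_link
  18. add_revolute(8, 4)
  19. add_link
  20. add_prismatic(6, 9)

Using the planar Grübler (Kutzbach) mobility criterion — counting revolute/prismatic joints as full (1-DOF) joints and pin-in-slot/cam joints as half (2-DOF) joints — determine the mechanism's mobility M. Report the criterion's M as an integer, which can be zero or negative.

M = 9

link 0 = ground. State L|J1|J2 = 1|0|0
+link1  2|0|0
+link2  3|0|0
+link3  4|0|0
C(0,2) f=2→J2  4|0|1
+link4  5|0|1
C(4,1) f=2→J2  5|0|2
P(1,3) f=1→J1  5|1|2
+link5  6|1|2
R(5,0) f=1→J1  6|2|2
+link6  7|2|2
R(4,3) f=1→J1  7|3|2
R(6,3) f=1→J1  7|4|2
+link7  8|4|2
P(1,0) f=1→J1  8|5|2
PS(7,6) f=2→J2  8|5|3
PS(6,1) f=2→J2  8|5|4
+link8  9|5|4
R(8,4) f=1→J1  9|6|4
+link9  10|6|4
P(6,9) f=1→J1  10|7|4
M = 3(10−1)−2·7−4 = 27−14−4 = 9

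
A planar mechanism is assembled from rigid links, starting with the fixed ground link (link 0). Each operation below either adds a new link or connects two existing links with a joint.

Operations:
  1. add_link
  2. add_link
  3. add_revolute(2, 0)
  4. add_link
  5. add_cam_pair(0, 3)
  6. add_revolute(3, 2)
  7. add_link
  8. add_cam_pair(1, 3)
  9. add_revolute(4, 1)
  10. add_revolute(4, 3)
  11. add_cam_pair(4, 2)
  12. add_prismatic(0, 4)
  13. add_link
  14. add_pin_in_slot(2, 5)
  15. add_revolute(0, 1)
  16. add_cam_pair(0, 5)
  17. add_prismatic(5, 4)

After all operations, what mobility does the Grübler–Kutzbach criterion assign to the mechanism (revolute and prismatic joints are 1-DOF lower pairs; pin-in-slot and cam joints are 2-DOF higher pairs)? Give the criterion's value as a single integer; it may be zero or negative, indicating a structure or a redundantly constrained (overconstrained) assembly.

ground; <1,0,0>
#1 <2,0,0>
#2 <3,0,0>
R:2↔0 J1 <3,1,0>
#3 <4,1,0>
C:0↔3 J2 <4,1,1>
R:3↔2 J1 <4,2,1>
#4 <5,2,1>
C:1↔3 J2 <5,2,2>
R:4↔1 J1 <5,3,2>
R:4↔3 J1 <5,4,2>
C:4↔2 J2 <5,4,3>
P:0↔4 J1 <5,5,3>
#5 <6,5,3>
PS:2↔5 J2 <6,5,4>
R:0↔1 J1 <6,6,4>
C:0↔5 J2 <6,6,5>
P:5↔4 J1 <6,7,5>
3×5 − 2×7 − 1×5 = -4

M = -4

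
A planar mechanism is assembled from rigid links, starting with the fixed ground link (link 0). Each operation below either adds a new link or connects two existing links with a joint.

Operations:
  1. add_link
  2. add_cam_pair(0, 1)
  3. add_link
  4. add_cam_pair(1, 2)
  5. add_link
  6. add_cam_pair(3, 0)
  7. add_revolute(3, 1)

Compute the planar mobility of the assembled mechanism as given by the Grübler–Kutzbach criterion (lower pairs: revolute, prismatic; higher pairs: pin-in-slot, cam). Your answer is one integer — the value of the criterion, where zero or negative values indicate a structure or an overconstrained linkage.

L=1 J1=0 J2=0
add link → L=2 J1=0 J2=0
C@0,1 dof=2 J2 → L=2 J1=0 J2=1
add link → L=3 J1=0 J2=1
C@1,2 dof=2 J2 → L=3 J1=0 J2=2
add link → L=4 J1=0 J2=2
C@3,0 dof=2 J2 → L=4 J1=0 J2=3
R@3,1 dof=1 J1 → L=4 J1=1 J2=3
M=3(L−1)−2J1−J2=3·3−2·1−3=4

M = 4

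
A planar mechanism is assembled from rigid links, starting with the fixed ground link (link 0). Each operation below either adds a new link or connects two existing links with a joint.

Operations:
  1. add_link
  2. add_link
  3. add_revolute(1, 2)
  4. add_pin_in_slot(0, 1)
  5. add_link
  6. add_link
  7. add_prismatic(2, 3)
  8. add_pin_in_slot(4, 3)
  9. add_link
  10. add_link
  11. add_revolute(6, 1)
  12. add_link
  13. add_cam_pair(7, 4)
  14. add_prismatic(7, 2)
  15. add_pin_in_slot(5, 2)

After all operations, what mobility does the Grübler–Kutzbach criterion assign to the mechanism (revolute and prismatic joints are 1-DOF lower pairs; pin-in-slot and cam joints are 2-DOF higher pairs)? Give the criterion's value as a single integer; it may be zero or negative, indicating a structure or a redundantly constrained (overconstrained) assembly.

ground; <1,0,0>
#1 <2,0,0>
#2 <3,0,0>
R:1↔2 J1 <3,1,0>
PS:0↔1 J2 <3,1,1>
#3 <4,1,1>
#4 <5,1,1>
P:2↔3 J1 <5,2,1>
PS:4↔3 J2 <5,2,2>
#5 <6,2,2>
#6 <7,2,2>
R:6↔1 J1 <7,3,2>
#7 <8,3,2>
C:7↔4 J2 <8,3,3>
P:7↔2 J1 <8,4,3>
PS:5↔2 J2 <8,4,4>
3×7 − 2×4 − 1×4 = 9

M = 9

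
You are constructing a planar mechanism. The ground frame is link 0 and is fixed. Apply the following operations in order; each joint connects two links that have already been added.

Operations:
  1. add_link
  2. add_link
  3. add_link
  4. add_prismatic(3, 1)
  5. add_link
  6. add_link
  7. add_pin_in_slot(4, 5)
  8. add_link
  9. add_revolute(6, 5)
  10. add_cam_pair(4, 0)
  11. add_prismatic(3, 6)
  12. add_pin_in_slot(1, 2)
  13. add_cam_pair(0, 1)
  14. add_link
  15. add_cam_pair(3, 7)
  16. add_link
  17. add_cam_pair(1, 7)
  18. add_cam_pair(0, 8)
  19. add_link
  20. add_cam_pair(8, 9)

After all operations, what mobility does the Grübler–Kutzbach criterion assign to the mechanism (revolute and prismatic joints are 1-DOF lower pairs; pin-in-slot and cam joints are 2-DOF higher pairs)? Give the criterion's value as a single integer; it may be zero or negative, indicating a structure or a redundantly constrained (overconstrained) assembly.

M = 13

ground; <1,0,0>
#1 <2,0,0>
#2 <3,0,0>
#3 <4,0,0>
P:3↔1 J1 <4,1,0>
#4 <5,1,0>
#5 <6,1,0>
PS:4↔5 J2 <6,1,1>
#6 <7,1,1>
R:6↔5 J1 <7,2,1>
C:4↔0 J2 <7,2,2>
P:3↔6 J1 <7,3,2>
PS:1↔2 J2 <7,3,3>
C:0↔1 J2 <7,3,4>
#7 <8,3,4>
C:3↔7 J2 <8,3,5>
#8 <9,3,5>
C:1↔7 J2 <9,3,6>
C:0↔8 J2 <9,3,7>
#9 <10,3,7>
C:8↔9 J2 <10,3,8>
3×9 − 2×3 − 1×8 = 13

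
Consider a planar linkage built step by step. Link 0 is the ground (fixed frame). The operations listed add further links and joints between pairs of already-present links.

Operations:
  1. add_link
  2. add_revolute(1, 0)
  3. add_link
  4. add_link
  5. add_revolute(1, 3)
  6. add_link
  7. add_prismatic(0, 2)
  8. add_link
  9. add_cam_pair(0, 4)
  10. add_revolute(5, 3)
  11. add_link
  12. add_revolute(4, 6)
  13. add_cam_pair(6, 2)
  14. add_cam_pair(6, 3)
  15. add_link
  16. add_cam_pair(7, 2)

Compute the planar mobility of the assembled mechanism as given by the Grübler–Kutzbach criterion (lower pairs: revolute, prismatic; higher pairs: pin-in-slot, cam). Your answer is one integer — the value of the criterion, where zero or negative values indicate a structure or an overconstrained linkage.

link 0 = ground. State L|J1|J2 = 1|0|0
+link1  2|0|0
R(1,0) f=1→J1  2|1|0
+link2  3|1|0
+link3  4|1|0
R(1,3) f=1→J1  4|2|0
+link4  5|2|0
P(0,2) f=1→J1  5|3|0
+link5  6|3|0
C(0,4) f=2→J2  6|3|1
R(5,3) f=1→J1  6|4|1
+link6  7|4|1
R(4,6) f=1→J1  7|5|1
C(6,2) f=2→J2  7|5|2
C(6,3) f=2→J2  7|5|3
+link7  8|5|3
C(7,2) f=2→J2  8|5|4
M = 3(8−1)−2·5−4 = 21−10−4 = 7

M = 7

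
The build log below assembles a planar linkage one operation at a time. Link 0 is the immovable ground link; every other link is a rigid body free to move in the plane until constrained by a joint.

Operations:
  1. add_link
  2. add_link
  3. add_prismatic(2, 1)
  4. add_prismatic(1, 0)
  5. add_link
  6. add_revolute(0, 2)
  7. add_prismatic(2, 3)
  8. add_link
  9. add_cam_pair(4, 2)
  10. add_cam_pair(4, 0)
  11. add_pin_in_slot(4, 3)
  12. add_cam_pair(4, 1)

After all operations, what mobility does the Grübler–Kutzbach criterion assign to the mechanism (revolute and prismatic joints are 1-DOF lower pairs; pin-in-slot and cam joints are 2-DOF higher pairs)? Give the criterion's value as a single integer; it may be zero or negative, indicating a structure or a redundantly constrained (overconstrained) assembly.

M = 0

L=1 J1=0 J2=0
add link → L=2 J1=0 J2=0
add link → L=3 J1=0 J2=0
P@2,1 dof=1 J1 → L=3 J1=1 J2=0
P@1,0 dof=1 J1 → L=3 J1=2 J2=0
add link → L=4 J1=2 J2=0
R@0,2 dof=1 J1 → L=4 J1=3 J2=0
P@2,3 dof=1 J1 → L=4 J1=4 J2=0
add link → L=5 J1=4 J2=0
C@4,2 dof=2 J2 → L=5 J1=4 J2=1
C@4,0 dof=2 J2 → L=5 J1=4 J2=2
PS@4,3 dof=2 J2 → L=5 J1=4 J2=3
C@4,1 dof=2 J2 → L=5 J1=4 J2=4
M=3(L−1)−2J1−J2=3·4−2·4−4=0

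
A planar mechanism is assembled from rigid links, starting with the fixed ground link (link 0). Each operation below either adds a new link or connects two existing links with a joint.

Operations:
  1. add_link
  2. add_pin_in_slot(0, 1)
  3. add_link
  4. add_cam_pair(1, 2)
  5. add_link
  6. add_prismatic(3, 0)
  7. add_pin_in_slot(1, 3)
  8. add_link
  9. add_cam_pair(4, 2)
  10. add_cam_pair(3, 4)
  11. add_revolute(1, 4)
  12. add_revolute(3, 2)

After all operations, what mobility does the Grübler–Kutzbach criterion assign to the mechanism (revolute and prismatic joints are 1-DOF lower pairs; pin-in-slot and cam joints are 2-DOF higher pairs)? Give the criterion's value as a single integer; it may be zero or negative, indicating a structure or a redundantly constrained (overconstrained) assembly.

M = 1

L=1 J1=0 J2=0
add link → L=2 J1=0 J2=0
PS@0,1 dof=2 J2 → L=2 J1=0 J2=1
add link → L=3 J1=0 J2=1
C@1,2 dof=2 J2 → L=3 J1=0 J2=2
add link → L=4 J1=0 J2=2
P@3,0 dof=1 J1 → L=4 J1=1 J2=2
PS@1,3 dof=2 J2 → L=4 J1=1 J2=3
add link → L=5 J1=1 J2=3
C@4,2 dof=2 J2 → L=5 J1=1 J2=4
C@3,4 dof=2 J2 → L=5 J1=1 J2=5
R@1,4 dof=1 J1 → L=5 J1=2 J2=5
R@3,2 dof=1 J1 → L=5 J1=3 J2=5
M=3(L−1)−2J1−J2=3·4−2·3−5=1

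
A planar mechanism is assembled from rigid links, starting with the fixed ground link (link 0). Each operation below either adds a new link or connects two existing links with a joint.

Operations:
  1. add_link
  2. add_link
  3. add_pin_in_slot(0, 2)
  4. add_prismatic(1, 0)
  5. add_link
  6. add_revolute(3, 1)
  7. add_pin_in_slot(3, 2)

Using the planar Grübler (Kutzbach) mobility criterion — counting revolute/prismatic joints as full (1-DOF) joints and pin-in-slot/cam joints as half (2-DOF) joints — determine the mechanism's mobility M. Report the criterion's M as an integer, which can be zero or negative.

[1;0;0] (link 0 is ground)
L+ [2;0;0]
L+ [3;0;0]
PS(0,2)∈J2 [3;0;1]
P(1,0)∈J1 [3;1;1]
L+ [4;1;1]
R(3,1)∈J1 [4;2;1]
PS(3,2)∈J2 [4;2;2]
mobility = 9 − 4 − 2 = 3

M = 3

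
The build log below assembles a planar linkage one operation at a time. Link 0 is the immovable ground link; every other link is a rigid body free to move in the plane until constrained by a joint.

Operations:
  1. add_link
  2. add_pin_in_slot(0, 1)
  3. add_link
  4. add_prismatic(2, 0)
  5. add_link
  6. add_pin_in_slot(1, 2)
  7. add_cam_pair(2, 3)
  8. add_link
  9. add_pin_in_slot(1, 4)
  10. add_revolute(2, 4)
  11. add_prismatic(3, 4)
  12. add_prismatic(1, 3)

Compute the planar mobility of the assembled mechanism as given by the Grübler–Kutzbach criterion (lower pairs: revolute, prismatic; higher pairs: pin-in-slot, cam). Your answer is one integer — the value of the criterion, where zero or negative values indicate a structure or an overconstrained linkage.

ground; <1,0,0>
#1 <2,0,0>
PS:0↔1 J2 <2,0,1>
#2 <3,0,1>
P:2↔0 J1 <3,1,1>
#3 <4,1,1>
PS:1↔2 J2 <4,1,2>
C:2↔3 J2 <4,1,3>
#4 <5,1,3>
PS:1↔4 J2 <5,1,4>
R:2↔4 J1 <5,2,4>
P:3↔4 J1 <5,3,4>
P:1↔3 J1 <5,4,4>
3×4 − 2×4 − 1×4 = 0

M = 0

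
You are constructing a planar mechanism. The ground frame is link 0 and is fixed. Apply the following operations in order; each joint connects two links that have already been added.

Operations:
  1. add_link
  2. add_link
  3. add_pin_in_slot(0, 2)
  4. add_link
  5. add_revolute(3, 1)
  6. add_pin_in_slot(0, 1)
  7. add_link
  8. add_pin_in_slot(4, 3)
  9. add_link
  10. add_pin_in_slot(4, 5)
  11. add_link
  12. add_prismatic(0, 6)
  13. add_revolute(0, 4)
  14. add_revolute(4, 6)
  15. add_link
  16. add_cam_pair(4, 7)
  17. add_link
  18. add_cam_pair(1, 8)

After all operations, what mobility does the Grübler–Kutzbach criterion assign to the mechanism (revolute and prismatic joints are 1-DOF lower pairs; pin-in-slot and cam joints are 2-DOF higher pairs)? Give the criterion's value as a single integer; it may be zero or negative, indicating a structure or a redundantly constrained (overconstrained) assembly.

L=1 J1=0 J2=0
add link → L=2 J1=0 J2=0
add link → L=3 J1=0 J2=0
PS@0,2 dof=2 J2 → L=3 J1=0 J2=1
add link → L=4 J1=0 J2=1
R@3,1 dof=1 J1 → L=4 J1=1 J2=1
PS@0,1 dof=2 J2 → L=4 J1=1 J2=2
add link → L=5 J1=1 J2=2
PS@4,3 dof=2 J2 → L=5 J1=1 J2=3
add link → L=6 J1=1 J2=3
PS@4,5 dof=2 J2 → L=6 J1=1 J2=4
add link → L=7 J1=1 J2=4
P@0,6 dof=1 J1 → L=7 J1=2 J2=4
R@0,4 dof=1 J1 → L=7 J1=3 J2=4
R@4,6 dof=1 J1 → L=7 J1=4 J2=4
add link → L=8 J1=4 J2=4
C@4,7 dof=2 J2 → L=8 J1=4 J2=5
add link → L=9 J1=4 J2=5
C@1,8 dof=2 J2 → L=9 J1=4 J2=6
M=3(L−1)−2J1−J2=3·8−2·4−6=10

M = 10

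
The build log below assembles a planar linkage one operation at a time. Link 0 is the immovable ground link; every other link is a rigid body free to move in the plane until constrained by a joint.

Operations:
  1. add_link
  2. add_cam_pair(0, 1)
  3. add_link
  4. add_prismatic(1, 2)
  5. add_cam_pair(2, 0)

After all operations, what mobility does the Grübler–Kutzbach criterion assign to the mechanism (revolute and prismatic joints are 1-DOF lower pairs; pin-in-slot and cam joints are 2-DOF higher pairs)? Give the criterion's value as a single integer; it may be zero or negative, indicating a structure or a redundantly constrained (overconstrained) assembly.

ground; <1,0,0>
#1 <2,0,0>
C:0↔1 J2 <2,0,1>
#2 <3,0,1>
P:1↔2 J1 <3,1,1>
C:2↔0 J2 <3,1,2>
3×2 − 2×1 − 1×2 = 2

M = 2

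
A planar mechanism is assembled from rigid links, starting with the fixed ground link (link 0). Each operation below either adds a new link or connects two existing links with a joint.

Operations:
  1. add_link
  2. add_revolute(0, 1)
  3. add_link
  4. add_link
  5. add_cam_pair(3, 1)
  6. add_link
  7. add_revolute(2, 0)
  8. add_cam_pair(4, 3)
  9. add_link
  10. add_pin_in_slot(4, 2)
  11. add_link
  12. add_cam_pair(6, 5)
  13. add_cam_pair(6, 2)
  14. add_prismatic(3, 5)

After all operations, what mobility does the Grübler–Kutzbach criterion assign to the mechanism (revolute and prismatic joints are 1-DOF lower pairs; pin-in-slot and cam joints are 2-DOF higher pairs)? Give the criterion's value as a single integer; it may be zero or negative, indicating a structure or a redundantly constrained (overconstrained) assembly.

ground; <1,0,0>
#1 <2,0,0>
R:0↔1 J1 <2,1,0>
#2 <3,1,0>
#3 <4,1,0>
C:3↔1 J2 <4,1,1>
#4 <5,1,1>
R:2↔0 J1 <5,2,1>
C:4↔3 J2 <5,2,2>
#5 <6,2,2>
PS:4↔2 J2 <6,2,3>
#6 <7,2,3>
C:6↔5 J2 <7,2,4>
C:6↔2 J2 <7,2,5>
P:3↔5 J1 <7,3,5>
3×6 − 2×3 − 1×5 = 7

M = 7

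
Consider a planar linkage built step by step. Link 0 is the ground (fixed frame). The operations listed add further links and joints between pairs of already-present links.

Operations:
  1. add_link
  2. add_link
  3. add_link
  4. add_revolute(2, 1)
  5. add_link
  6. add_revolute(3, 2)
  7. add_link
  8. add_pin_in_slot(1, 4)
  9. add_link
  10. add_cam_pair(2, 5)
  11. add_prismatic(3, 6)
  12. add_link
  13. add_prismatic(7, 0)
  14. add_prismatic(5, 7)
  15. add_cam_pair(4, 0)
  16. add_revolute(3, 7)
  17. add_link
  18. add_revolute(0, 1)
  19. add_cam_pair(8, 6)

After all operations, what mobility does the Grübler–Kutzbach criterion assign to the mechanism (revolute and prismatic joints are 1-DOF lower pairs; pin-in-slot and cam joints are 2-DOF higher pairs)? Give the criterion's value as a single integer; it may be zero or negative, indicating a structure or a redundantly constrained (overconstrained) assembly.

link 0 = ground. State L|J1|J2 = 1|0|0
+link1  2|0|0
+link2  3|0|0
+link3  4|0|0
R(2,1) f=1→J1  4|1|0
+link4  5|1|0
R(3,2) f=1→J1  5|2|0
+link5  6|2|0
PS(1,4) f=2→J2  6|2|1
+link6  7|2|1
C(2,5) f=2→J2  7|2|2
P(3,6) f=1→J1  7|3|2
+link7  8|3|2
P(7,0) f=1→J1  8|4|2
P(5,7) f=1→J1  8|5|2
C(4,0) f=2→J2  8|5|3
R(3,7) f=1→J1  8|6|3
+link8  9|6|3
R(0,1) f=1→J1  9|7|3
C(8,6) f=2→J2  9|7|4
M = 3(9−1)−2·7−4 = 24−14−4 = 6

M = 6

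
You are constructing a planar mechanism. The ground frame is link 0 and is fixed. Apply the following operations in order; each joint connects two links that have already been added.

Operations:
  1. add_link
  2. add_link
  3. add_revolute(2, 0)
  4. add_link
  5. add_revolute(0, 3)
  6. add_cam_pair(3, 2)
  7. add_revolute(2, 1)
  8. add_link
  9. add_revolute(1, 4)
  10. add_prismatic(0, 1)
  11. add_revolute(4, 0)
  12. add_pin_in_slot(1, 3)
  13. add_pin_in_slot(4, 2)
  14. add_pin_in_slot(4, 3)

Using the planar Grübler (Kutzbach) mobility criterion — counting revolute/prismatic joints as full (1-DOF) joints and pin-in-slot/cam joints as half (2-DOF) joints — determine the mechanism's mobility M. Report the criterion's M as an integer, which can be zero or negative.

M = -4

[1;0;0] (link 0 is ground)
L+ [2;0;0]
L+ [3;0;0]
R(2,0)∈J1 [3;1;0]
L+ [4;1;0]
R(0,3)∈J1 [4;2;0]
C(3,2)∈J2 [4;2;1]
R(2,1)∈J1 [4;3;1]
L+ [5;3;1]
R(1,4)∈J1 [5;4;1]
P(0,1)∈J1 [5;5;1]
R(4,0)∈J1 [5;6;1]
PS(1,3)∈J2 [5;6;2]
PS(4,2)∈J2 [5;6;3]
PS(4,3)∈J2 [5;6;4]
mobility = 12 − 12 − 4 = -4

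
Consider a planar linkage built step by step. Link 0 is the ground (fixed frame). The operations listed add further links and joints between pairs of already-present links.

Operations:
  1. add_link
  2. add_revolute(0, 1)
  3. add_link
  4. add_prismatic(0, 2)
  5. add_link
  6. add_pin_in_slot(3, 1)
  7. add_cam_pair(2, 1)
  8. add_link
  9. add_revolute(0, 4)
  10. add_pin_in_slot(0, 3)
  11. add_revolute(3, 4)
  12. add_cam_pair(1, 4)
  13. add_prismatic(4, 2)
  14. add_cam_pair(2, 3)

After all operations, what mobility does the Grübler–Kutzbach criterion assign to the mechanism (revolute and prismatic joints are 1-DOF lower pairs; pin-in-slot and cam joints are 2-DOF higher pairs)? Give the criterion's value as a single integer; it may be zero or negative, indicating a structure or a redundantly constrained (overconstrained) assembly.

link 0 = ground. State L|J1|J2 = 1|0|0
+link1  2|0|0
R(0,1) f=1→J1  2|1|0
+link2  3|1|0
P(0,2) f=1→J1  3|2|0
+link3  4|2|0
PS(3,1) f=2→J2  4|2|1
C(2,1) f=2→J2  4|2|2
+link4  5|2|2
R(0,4) f=1→J1  5|3|2
PS(0,3) f=2→J2  5|3|3
R(3,4) f=1→J1  5|4|3
C(1,4) f=2→J2  5|4|4
P(4,2) f=1→J1  5|5|4
C(2,3) f=2→J2  5|5|5
M = 3(5−1)−2·5−5 = 12−10−5 = -3

M = -3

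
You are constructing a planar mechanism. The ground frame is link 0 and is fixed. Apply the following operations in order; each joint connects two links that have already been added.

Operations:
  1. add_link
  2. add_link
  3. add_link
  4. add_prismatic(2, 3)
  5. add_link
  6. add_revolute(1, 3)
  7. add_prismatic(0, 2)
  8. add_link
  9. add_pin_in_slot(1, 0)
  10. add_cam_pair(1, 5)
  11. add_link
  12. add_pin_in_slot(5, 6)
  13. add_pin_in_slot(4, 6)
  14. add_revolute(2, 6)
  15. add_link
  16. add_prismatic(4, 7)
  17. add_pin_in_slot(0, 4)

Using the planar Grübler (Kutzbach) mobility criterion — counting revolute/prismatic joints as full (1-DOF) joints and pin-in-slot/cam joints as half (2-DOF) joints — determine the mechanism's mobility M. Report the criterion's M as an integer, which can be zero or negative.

M = 6

[1;0;0] (link 0 is ground)
L+ [2;0;0]
L+ [3;0;0]
L+ [4;0;0]
P(2,3)∈J1 [4;1;0]
L+ [5;1;0]
R(1,3)∈J1 [5;2;0]
P(0,2)∈J1 [5;3;0]
L+ [6;3;0]
PS(1,0)∈J2 [6;3;1]
C(1,5)∈J2 [6;3;2]
L+ [7;3;2]
PS(5,6)∈J2 [7;3;3]
PS(4,6)∈J2 [7;3;4]
R(2,6)∈J1 [7;4;4]
L+ [8;4;4]
P(4,7)∈J1 [8;5;4]
PS(0,4)∈J2 [8;5;5]
mobility = 21 − 10 − 5 = 6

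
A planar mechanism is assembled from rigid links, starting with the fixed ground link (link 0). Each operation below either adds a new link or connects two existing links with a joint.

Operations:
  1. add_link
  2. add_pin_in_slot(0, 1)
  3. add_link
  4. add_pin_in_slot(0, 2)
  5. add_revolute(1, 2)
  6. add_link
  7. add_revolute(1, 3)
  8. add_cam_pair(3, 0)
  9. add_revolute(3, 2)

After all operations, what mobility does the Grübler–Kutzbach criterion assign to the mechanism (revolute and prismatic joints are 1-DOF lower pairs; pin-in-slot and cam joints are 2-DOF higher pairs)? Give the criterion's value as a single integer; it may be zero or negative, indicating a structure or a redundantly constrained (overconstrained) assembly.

L=1 J1=0 J2=0
add link → L=2 J1=0 J2=0
PS@0,1 dof=2 J2 → L=2 J1=0 J2=1
add link → L=3 J1=0 J2=1
PS@0,2 dof=2 J2 → L=3 J1=0 J2=2
R@1,2 dof=1 J1 → L=3 J1=1 J2=2
add link → L=4 J1=1 J2=2
R@1,3 dof=1 J1 → L=4 J1=2 J2=2
C@3,0 dof=2 J2 → L=4 J1=2 J2=3
R@3,2 dof=1 J1 → L=4 J1=3 J2=3
M=3(L−1)−2J1−J2=3·3−2·3−3=0

M = 0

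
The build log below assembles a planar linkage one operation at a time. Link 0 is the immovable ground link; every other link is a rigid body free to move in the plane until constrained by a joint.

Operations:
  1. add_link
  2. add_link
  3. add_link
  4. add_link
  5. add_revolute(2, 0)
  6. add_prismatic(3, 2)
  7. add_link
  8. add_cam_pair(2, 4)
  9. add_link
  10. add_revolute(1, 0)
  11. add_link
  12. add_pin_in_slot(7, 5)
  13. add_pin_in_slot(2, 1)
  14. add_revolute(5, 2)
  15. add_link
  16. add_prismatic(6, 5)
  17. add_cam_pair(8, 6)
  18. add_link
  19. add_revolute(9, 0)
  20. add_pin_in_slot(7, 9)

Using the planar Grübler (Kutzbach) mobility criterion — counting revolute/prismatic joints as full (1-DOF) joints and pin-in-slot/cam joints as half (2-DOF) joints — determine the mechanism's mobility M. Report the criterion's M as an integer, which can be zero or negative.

M = 10

L=1 J1=0 J2=0
add link → L=2 J1=0 J2=0
add link → L=3 J1=0 J2=0
add link → L=4 J1=0 J2=0
add link → L=5 J1=0 J2=0
R@2,0 dof=1 J1 → L=5 J1=1 J2=0
P@3,2 dof=1 J1 → L=5 J1=2 J2=0
add link → L=6 J1=2 J2=0
C@2,4 dof=2 J2 → L=6 J1=2 J2=1
add link → L=7 J1=2 J2=1
R@1,0 dof=1 J1 → L=7 J1=3 J2=1
add link → L=8 J1=3 J2=1
PS@7,5 dof=2 J2 → L=8 J1=3 J2=2
PS@2,1 dof=2 J2 → L=8 J1=3 J2=3
R@5,2 dof=1 J1 → L=8 J1=4 J2=3
add link → L=9 J1=4 J2=3
P@6,5 dof=1 J1 → L=9 J1=5 J2=3
C@8,6 dof=2 J2 → L=9 J1=5 J2=4
add link → L=10 J1=5 J2=4
R@9,0 dof=1 J1 → L=10 J1=6 J2=4
PS@7,9 dof=2 J2 → L=10 J1=6 J2=5
M=3(L−1)−2J1−J2=3·9−2·6−5=10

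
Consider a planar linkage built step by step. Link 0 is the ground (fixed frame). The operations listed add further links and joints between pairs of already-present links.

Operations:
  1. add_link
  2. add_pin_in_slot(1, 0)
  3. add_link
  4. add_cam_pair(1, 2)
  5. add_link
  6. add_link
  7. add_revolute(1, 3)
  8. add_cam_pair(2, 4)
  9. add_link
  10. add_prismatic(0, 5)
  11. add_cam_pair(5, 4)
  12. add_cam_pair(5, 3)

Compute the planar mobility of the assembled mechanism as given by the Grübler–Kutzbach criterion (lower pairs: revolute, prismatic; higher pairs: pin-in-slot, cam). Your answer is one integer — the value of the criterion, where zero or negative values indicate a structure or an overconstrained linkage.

ground; <1,0,0>
#1 <2,0,0>
PS:1↔0 J2 <2,0,1>
#2 <3,0,1>
C:1↔2 J2 <3,0,2>
#3 <4,0,2>
#4 <5,0,2>
R:1↔3 J1 <5,1,2>
C:2↔4 J2 <5,1,3>
#5 <6,1,3>
P:0↔5 J1 <6,2,3>
C:5↔4 J2 <6,2,4>
C:5↔3 J2 <6,2,5>
3×5 − 2×2 − 1×5 = 6

M = 6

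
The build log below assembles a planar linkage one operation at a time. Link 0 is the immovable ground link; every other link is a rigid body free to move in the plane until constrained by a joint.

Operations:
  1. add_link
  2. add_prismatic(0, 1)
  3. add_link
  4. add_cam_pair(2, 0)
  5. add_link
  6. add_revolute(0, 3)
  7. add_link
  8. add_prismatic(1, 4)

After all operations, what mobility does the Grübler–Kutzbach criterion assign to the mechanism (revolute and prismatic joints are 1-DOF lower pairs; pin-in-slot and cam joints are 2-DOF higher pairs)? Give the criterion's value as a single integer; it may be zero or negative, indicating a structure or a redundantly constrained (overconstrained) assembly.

M = 5

L=1 J1=0 J2=0
add link → L=2 J1=0 J2=0
P@0,1 dof=1 J1 → L=2 J1=1 J2=0
add link → L=3 J1=1 J2=0
C@2,0 dof=2 J2 → L=3 J1=1 J2=1
add link → L=4 J1=1 J2=1
R@0,3 dof=1 J1 → L=4 J1=2 J2=1
add link → L=5 J1=2 J2=1
P@1,4 dof=1 J1 → L=5 J1=3 J2=1
M=3(L−1)−2J1−J2=3·4−2·3−1=5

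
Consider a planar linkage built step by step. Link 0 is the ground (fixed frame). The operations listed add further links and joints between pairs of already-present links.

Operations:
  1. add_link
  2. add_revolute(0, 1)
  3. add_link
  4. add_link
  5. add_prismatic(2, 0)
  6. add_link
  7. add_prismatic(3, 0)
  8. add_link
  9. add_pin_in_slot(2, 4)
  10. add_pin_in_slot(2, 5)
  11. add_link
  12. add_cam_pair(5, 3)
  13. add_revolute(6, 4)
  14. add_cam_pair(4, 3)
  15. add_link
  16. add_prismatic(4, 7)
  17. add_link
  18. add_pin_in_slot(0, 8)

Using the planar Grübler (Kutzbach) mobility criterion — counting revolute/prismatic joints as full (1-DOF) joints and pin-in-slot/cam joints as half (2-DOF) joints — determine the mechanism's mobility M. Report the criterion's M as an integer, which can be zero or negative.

[1;0;0] (link 0 is ground)
L+ [2;0;0]
R(0,1)∈J1 [2;1;0]
L+ [3;1;0]
L+ [4;1;0]
P(2,0)∈J1 [4;2;0]
L+ [5;2;0]
P(3,0)∈J1 [5;3;0]
L+ [6;3;0]
PS(2,4)∈J2 [6;3;1]
PS(2,5)∈J2 [6;3;2]
L+ [7;3;2]
C(5,3)∈J2 [7;3;3]
R(6,4)∈J1 [7;4;3]
C(4,3)∈J2 [7;4;4]
L+ [8;4;4]
P(4,7)∈J1 [8;5;4]
L+ [9;5;4]
PS(0,8)∈J2 [9;5;5]
mobility = 24 − 10 − 5 = 9

M = 9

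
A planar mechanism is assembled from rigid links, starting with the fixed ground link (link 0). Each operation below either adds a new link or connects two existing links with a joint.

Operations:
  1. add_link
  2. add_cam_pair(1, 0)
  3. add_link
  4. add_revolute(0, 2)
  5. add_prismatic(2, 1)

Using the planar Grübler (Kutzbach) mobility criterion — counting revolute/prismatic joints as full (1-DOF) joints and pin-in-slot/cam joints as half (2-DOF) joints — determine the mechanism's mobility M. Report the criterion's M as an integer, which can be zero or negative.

M = 1

L=1 J1=0 J2=0
add link → L=2 J1=0 J2=0
C@1,0 dof=2 J2 → L=2 J1=0 J2=1
add link → L=3 J1=0 J2=1
R@0,2 dof=1 J1 → L=3 J1=1 J2=1
P@2,1 dof=1 J1 → L=3 J1=2 J2=1
M=3(L−1)−2J1−J2=3·2−2·2−1=1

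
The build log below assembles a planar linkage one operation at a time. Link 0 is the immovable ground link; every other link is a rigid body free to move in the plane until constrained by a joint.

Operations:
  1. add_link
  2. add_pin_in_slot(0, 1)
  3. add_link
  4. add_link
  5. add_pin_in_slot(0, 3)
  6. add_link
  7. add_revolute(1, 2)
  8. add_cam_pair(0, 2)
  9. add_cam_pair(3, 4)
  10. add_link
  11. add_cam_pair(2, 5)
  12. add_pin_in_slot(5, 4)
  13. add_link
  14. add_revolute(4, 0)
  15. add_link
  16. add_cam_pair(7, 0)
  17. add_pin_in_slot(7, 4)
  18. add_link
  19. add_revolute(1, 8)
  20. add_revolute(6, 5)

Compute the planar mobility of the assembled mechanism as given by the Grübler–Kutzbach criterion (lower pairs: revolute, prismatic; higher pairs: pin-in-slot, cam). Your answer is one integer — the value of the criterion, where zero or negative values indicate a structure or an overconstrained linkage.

[1;0;0] (link 0 is ground)
L+ [2;0;0]
PS(0,1)∈J2 [2;0;1]
L+ [3;0;1]
L+ [4;0;1]
PS(0,3)∈J2 [4;0;2]
L+ [5;0;2]
R(1,2)∈J1 [5;1;2]
C(0,2)∈J2 [5;1;3]
C(3,4)∈J2 [5;1;4]
L+ [6;1;4]
C(2,5)∈J2 [6;1;5]
PS(5,4)∈J2 [6;1;6]
L+ [7;1;6]
R(4,0)∈J1 [7;2;6]
L+ [8;2;6]
C(7,0)∈J2 [8;2;7]
PS(7,4)∈J2 [8;2;8]
L+ [9;2;8]
R(1,8)∈J1 [9;3;8]
R(6,5)∈J1 [9;4;8]
mobility = 24 − 8 − 8 = 8

M = 8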